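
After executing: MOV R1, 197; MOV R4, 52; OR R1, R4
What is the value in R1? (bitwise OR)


Register state trace:
  MOV R1, 197  → R1 = 197 (0b11000101)
  MOV R4, 52  → R4 = 52 (0b00110100)
  OR R1, R4   → R1 = 197 OR 52 = 245 (0b11110101)
Final: R1 = 245

245


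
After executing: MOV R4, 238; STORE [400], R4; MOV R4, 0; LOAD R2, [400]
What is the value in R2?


Register and memory trace:
  MOV R4, 238  → R4 = 238
  STORE [400], R4  → mem[400] = 238
  MOV R4, 0  → R4 = 0
  LOAD R2, [400]  → R2 = mem[400] = 238
Final: R2 = 238

238


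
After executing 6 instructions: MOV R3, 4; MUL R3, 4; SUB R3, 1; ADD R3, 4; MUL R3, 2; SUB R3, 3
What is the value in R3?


Register state trace:
  MOV R3, 4  → R3 = 4
  MUL R3, 4  → R3 = 4 * 4 = 16
  SUB R3, 1  → R3 = 16 - 1 = 15
  ADD R3, 4  → R3 = 15 + 4 = 19
  MUL R3, 2  → R3 = 19 * 2 = 38
  SUB R3, 3  → R3 = 38 - 3 = 35
Final: R3 = 35

35


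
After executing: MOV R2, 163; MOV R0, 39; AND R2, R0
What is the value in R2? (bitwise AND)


Register state trace:
  MOV R2, 163  → R2 = 163 (0b10100011)
  MOV R0, 39  → R0 = 39 (0b00100111)
  AND R2, R0  → R2 = 163 AND 39 = 35 (0b00100011)
Final: R2 = 35

35


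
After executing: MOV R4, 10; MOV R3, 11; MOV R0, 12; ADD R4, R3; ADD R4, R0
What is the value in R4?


Register state trace:
  MOV R4, 10  → R4 = 10
  MOV R3, 11  → R3 = 11
  MOV R0, 12  → R0 = 12
  ADD R4, R3  → R4 = 10 + 11 = 21
  ADD R4, R0  → R4 = 21 + 12 = 33
Final: R4 = 33

33


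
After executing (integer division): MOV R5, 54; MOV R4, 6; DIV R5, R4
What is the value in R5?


Register state trace:
  MOV R5, 54  → R5 = 54
  MOV R4, 6  → R4 = 6
  DIV R5, R4  → R5 = 54 // 6 = 9
Final: R5 = 9

9


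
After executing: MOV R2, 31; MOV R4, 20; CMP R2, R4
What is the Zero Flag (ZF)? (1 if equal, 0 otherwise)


Register state trace:
  MOV R2, 31  → R2 = 31
  MOV R4, 20  → R4 = 20
  CMP R2, R4  → computes 31 - 20 = 11
  Result is nonzero, so values are not equal
ZF = 0

0


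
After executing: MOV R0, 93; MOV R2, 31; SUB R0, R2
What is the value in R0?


Register state trace:
  MOV R0, 93  → R0 = 93
  MOV R2, 31  → R2 = 31
  SUB R0, R2  → R0 = 93 - 31 = 62
Final: R0 = 62

62


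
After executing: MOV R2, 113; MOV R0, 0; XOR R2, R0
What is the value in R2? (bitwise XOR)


Register state trace:
  MOV R2, 113  → R2 = 113 (0b01110001)
  MOV R0, 0  → R0 = 0 (0b00000000)
  XOR R2, R0  → R2 = 113 XOR 0 = 113 (0b01110001)
Final: R2 = 113

113


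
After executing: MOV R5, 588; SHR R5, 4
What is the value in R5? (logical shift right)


Register state trace:
  MOV R5, 588  → R5 = 588
  SHR R5, 4  → R5 = 588 >> 4 = 588 // 2^4 = 36
Final: R5 = 36

36


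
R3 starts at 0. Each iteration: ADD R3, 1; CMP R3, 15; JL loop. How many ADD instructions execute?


Loop trace (R3 starts at 0, target 15, step 1):
  ADD #1: R3 = 0 + 1 = 1  → 1 < 15, loop
  ADD #2: R3 = 1 + 1 = 2  → 2 < 15, loop
  ADD #3: R3 = 2 + 1 = 3  → 3 < 15, loop
  ADD #4: R3 = 3 + 1 = 4  → 4 < 15, loop
  ADD #5: R3 = 4 + 1 = 5  → 5 < 15, loop
  ADD #6: R3 = 5 + 1 = 6  → 6 < 15, loop
  ADD #7: R3 = 6 + 1 = 7  → 7 < 15, loop
  ADD #8: R3 = 7 + 1 = 8  → 8 < 15, loop
  ADD #9: R3 = 8 + 1 = 9  → 9 < 15, loop
  ADD #10: R3 = 9 + 1 = 10  → 10 < 15, loop
  ADD #11: R3 = 10 + 1 = 11  → 11 < 15, loop
  ADD #12: R3 = 11 + 1 = 12  → 12 < 15, loop
  ADD #13: R3 = 12 + 1 = 13  → 13 < 15, loop
  ADD #14: R3 = 13 + 1 = 14  → 14 < 15, loop
  ADD #15: R3 = 14 + 1 = 15  → 15 >= 15, exit
Total ADD instructions: 15

15


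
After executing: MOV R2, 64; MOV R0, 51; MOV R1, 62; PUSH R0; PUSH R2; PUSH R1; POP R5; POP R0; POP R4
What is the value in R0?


Stack trace (top is rightmost):
  MOV R2, 64  → R2 = 64
  MOV R0, 51  → R0 = 51
  MOV R1, 62  → R1 = 62
  PUSH R0  → stack: [51]
  PUSH R2  → stack: [51, 64]
  PUSH R1  → stack: [51, 64, 62]
  POP R5  → R5 = 62, stack: [51, 64]
  POP R0  → R0 = 64, stack: [51]
  POP R4  → R4 = 51, stack: []
Final: R0 = 64

64


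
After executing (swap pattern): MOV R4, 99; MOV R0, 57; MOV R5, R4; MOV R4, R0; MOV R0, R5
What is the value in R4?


Register state trace (swap pattern):
  MOV R4, 99  → R4 = 99
  MOV R0, 57  → R0 = 57
  MOV R5, R4  → R5 = 99  (save R4)
  MOV R4, R0  → R4 = 57  (R4 gets R0's value)
  MOV R0, R5  → R0 = 99  (R0 gets saved value)
Final: R4 = 57

57


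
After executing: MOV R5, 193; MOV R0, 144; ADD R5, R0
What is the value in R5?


Register state trace:
  MOV R5, 193  → R5 = 193
  MOV R0, 144  → R0 = 144
  ADD R5, R0  → R5 = 193 + 144 = 337
Final: R5 = 337

337


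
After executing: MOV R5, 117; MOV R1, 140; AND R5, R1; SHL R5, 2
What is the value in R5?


Register state trace:
  MOV R5, 117  → R5 = 117 (0b01110101)
  MOV R1, 140  → R1 = 140 (0b10001100)
  AND R5, R1  → R5 = 117 AND 140 = 4 (0b00000100)
  SHL R5, 2  → R5 = 4 << 2 = 16
Final: R5 = 16

16


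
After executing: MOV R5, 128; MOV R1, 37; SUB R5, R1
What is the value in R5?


Register state trace:
  MOV R5, 128  → R5 = 128
  MOV R1, 37  → R1 = 37
  SUB R5, R1  → R5 = 128 - 37 = 91
Final: R5 = 91

91


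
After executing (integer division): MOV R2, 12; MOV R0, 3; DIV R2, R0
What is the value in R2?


Register state trace:
  MOV R2, 12  → R2 = 12
  MOV R0, 3  → R0 = 3
  DIV R2, R0  → R2 = 12 // 3 = 4
Final: R2 = 4

4


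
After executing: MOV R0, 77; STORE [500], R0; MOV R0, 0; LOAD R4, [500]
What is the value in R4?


Register and memory trace:
  MOV R0, 77  → R0 = 77
  STORE [500], R0  → mem[500] = 77
  MOV R0, 0  → R0 = 0
  LOAD R4, [500]  → R4 = mem[500] = 77
Final: R4 = 77

77


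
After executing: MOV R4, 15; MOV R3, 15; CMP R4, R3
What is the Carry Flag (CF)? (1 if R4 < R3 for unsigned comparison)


Register state trace:
  MOV R4, 15  → R4 = 15
  MOV R3, 15  → R3 = 15
  CMP R4, R3  → unsigned 15 - 15: no borrow
  15 >= 15, so CF = 0
CF = 0

0


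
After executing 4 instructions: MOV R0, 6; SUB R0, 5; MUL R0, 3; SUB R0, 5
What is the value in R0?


Register state trace:
  MOV R0, 6  → R0 = 6
  SUB R0, 5  → R0 = 6 - 5 = 1
  MUL R0, 3  → R0 = 1 * 3 = 3
  SUB R0, 5  → R0 = 3 - 5 = -2
Final: R0 = -2

-2


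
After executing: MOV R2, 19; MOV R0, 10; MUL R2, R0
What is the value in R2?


Register state trace:
  MOV R2, 19  → R2 = 19
  MOV R0, 10  → R0 = 10
  MUL R2, R0  → R2 = 19 * 10 = 190
Final: R2 = 190

190


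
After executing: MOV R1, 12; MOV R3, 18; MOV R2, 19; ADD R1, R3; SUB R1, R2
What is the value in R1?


Register state trace:
  MOV R1, 12  → R1 = 12
  MOV R3, 18  → R3 = 18
  MOV R2, 19  → R2 = 19
  ADD R1, R3  → R1 = 12 + 18 = 30
  SUB R1, R2  → R1 = 30 - 19 = 11
Final: R1 = 11

11


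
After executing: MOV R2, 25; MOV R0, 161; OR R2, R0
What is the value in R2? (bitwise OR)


Register state trace:
  MOV R2, 25  → R2 = 25 (0b00011001)
  MOV R0, 161  → R0 = 161 (0b10100001)
  OR R2, R0   → R2 = 25 OR 161 = 185 (0b10111001)
Final: R2 = 185

185


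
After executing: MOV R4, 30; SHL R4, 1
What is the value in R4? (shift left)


Register state trace:
  MOV R4, 30  → R4 = 30
  SHL R4, 1  → R4 = 30 << 1 = 30 * 2^1 = 60
Final: R4 = 60

60


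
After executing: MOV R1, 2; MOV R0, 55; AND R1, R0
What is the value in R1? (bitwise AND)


Register state trace:
  MOV R1, 2  → R1 = 2 (0b00000010)
  MOV R0, 55  → R0 = 55 (0b00110111)
  AND R1, R0  → R1 = 2 AND 55 = 2 (0b00000010)
Final: R1 = 2

2


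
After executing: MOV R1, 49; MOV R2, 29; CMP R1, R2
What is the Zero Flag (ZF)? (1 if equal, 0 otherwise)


Register state trace:
  MOV R1, 49  → R1 = 49
  MOV R2, 29  → R2 = 29
  CMP R1, R2  → computes 49 - 29 = 20
  Result is nonzero, so values are not equal
ZF = 0

0


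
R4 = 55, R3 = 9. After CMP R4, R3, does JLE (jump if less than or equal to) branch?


Trace:
  R4 = 55, R3 = 9
  CMP R4, R3  → compares 55 vs 9
  JLE checks: is 55 less than or equal to 9?
  55 > 9, so condition is false
Branch taken: No

No


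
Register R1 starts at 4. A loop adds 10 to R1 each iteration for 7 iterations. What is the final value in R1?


Starting value: R1 = 4
  Iter 1: R1 = 4 + 10 = 14
  Iter 2: R1 = 14 + 10 = 24
  Iter 3: R1 = 24 + 10 = 34
  Iter 4: R1 = 34 + 10 = 44
  Iter 5: R1 = 44 + 10 = 54
  Iter 6: R1 = 54 + 10 = 64
  Iter 7: R1 = 64 + 10 = 74
Final: R1 = 74

74


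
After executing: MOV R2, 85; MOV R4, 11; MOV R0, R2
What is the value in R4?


Register state trace:
  MOV R2, 85  → R2 = 85
  MOV R4, 11  → R4 = 11
  MOV R0, R2  → R0 = 85
Final: R4 = 11

11


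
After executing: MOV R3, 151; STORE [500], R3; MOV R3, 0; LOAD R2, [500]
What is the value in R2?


Register and memory trace:
  MOV R3, 151  → R3 = 151
  STORE [500], R3  → mem[500] = 151
  MOV R3, 0  → R3 = 0
  LOAD R2, [500]  → R2 = mem[500] = 151
Final: R2 = 151

151


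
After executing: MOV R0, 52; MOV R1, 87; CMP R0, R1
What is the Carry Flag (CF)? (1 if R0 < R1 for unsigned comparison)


Register state trace:
  MOV R0, 52  → R0 = 52
  MOV R1, 87  → R1 = 87
  CMP R0, R1  → unsigned 52 - 87: borrow occurs
  52 < 87, so CF = 1
CF = 1

1


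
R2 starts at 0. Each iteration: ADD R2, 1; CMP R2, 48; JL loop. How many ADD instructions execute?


Loop trace (R2 starts at 0, target 48, step 1):
  ADD #1: R2 = 0 + 1 = 1  → 1 < 48, loop
  ADD #2: R2 = 1 + 1 = 2  → 2 < 48, loop
  ADD #3: R2 = 2 + 1 = 3  → 3 < 48, loop
  ADD #4: R2 = 3 + 1 = 4  → 4 < 48, loop
  ADD #5: R2 = 4 + 1 = 5  → 5 < 48, loop
  ADD #6: R2 = 5 + 1 = 6  → 6 < 48, loop
  ADD #7: R2 = 6 + 1 = 7  → 7 < 48, loop
  ADD #8: R2 = 7 + 1 = 8  → 8 < 48, loop
  ADD #9: R2 = 8 + 1 = 9  → 9 < 48, loop
  ADD #10: R2 = 9 + 1 = 10  → 10 < 48, loop
  ADD #11: R2 = 10 + 1 = 11  → 11 < 48, loop
  ADD #12: R2 = 11 + 1 = 12  → 12 < 48, loop
  ADD #13: R2 = 12 + 1 = 13  → 13 < 48, loop
  ADD #14: R2 = 13 + 1 = 14  → 14 < 48, loop
  ADD #15: R2 = 14 + 1 = 15  → 15 < 48, loop
  ADD #16: R2 = 15 + 1 = 16  → 16 < 48, loop
  ADD #17: R2 = 16 + 1 = 17  → 17 < 48, loop
  ADD #18: R2 = 17 + 1 = 18  → 18 < 48, loop
  ADD #19: R2 = 18 + 1 = 19  → 19 < 48, loop
  ADD #20: R2 = 19 + 1 = 20  → 20 < 48, loop
  ADD #21: R2 = 20 + 1 = 21  → 21 < 48, loop
  ADD #22: R2 = 21 + 1 = 22  → 22 < 48, loop
  ADD #23: R2 = 22 + 1 = 23  → 23 < 48, loop
  ADD #24: R2 = 23 + 1 = 24  → 24 < 48, loop
  ADD #25: R2 = 24 + 1 = 25  → 25 < 48, loop
  ADD #26: R2 = 25 + 1 = 26  → 26 < 48, loop
  ADD #27: R2 = 26 + 1 = 27  → 27 < 48, loop
  ADD #28: R2 = 27 + 1 = 28  → 28 < 48, loop
  ADD #29: R2 = 28 + 1 = 29  → 29 < 48, loop
  ADD #30: R2 = 29 + 1 = 30  → 30 < 48, loop
  ADD #31: R2 = 30 + 1 = 31  → 31 < 48, loop
  ADD #32: R2 = 31 + 1 = 32  → 32 < 48, loop
  ADD #33: R2 = 32 + 1 = 33  → 33 < 48, loop
  ADD #34: R2 = 33 + 1 = 34  → 34 < 48, loop
  ADD #35: R2 = 34 + 1 = 35  → 35 < 48, loop
  ADD #36: R2 = 35 + 1 = 36  → 36 < 48, loop
  ADD #37: R2 = 36 + 1 = 37  → 37 < 48, loop
  ADD #38: R2 = 37 + 1 = 38  → 38 < 48, loop
  ADD #39: R2 = 38 + 1 = 39  → 39 < 48, loop
  ADD #40: R2 = 39 + 1 = 40  → 40 < 48, loop
  ADD #41: R2 = 40 + 1 = 41  → 41 < 48, loop
  ADD #42: R2 = 41 + 1 = 42  → 42 < 48, loop
  ADD #43: R2 = 42 + 1 = 43  → 43 < 48, loop
  ADD #44: R2 = 43 + 1 = 44  → 44 < 48, loop
  ADD #45: R2 = 44 + 1 = 45  → 45 < 48, loop
  ADD #46: R2 = 45 + 1 = 46  → 46 < 48, loop
  ADD #47: R2 = 46 + 1 = 47  → 47 < 48, loop
  ADD #48: R2 = 47 + 1 = 48  → 48 >= 48, exit
Total ADD instructions: 48

48


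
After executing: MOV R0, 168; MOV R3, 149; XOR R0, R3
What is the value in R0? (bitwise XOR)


Register state trace:
  MOV R0, 168  → R0 = 168 (0b10101000)
  MOV R3, 149  → R3 = 149 (0b10010101)
  XOR R0, R3  → R0 = 168 XOR 149 = 61 (0b00111101)
Final: R0 = 61

61


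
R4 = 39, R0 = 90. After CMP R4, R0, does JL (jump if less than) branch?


Trace:
  R4 = 39, R0 = 90
  CMP R4, R0  → compares 39 vs 90
  JL checks: is 39 less than 90?
  39 < 90, so condition is true
Branch taken: Yes

Yes


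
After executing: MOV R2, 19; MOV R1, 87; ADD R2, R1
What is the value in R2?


Register state trace:
  MOV R2, 19  → R2 = 19
  MOV R1, 87  → R1 = 87
  ADD R2, R1  → R2 = 19 + 87 = 106
Final: R2 = 106

106


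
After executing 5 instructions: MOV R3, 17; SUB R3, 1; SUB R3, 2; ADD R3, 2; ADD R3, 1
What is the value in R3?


Register state trace:
  MOV R3, 17  → R3 = 17
  SUB R3, 1  → R3 = 17 - 1 = 16
  SUB R3, 2  → R3 = 16 - 2 = 14
  ADD R3, 2  → R3 = 14 + 2 = 16
  ADD R3, 1  → R3 = 16 + 1 = 17
Final: R3 = 17

17


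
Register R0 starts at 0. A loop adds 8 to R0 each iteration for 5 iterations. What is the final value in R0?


Starting value: R0 = 0
  Iter 1: R0 = 0 + 8 = 8
  Iter 2: R0 = 8 + 8 = 16
  Iter 3: R0 = 16 + 8 = 24
  Iter 4: R0 = 24 + 8 = 32
  Iter 5: R0 = 32 + 8 = 40
Final: R0 = 40

40


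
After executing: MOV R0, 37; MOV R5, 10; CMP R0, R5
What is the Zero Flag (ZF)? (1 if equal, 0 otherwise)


Register state trace:
  MOV R0, 37  → R0 = 37
  MOV R5, 10  → R5 = 10
  CMP R0, R5  → computes 37 - 10 = 27
  Result is nonzero, so values are not equal
ZF = 0

0


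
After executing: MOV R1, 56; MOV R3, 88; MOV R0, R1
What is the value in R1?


Register state trace:
  MOV R1, 56  → R1 = 56
  MOV R3, 88  → R3 = 88
  MOV R0, R1  → R0 = 56
Final: R1 = 56

56


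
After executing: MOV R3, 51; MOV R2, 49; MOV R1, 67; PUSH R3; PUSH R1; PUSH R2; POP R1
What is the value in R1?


Stack trace (top is rightmost):
  MOV R3, 51  → R3 = 51
  MOV R2, 49  → R2 = 49
  MOV R1, 67  → R1 = 67
  PUSH R3  → stack: [51]
  PUSH R1  → stack: [51, 67]
  PUSH R2  → stack: [51, 67, 49]
  POP R1  → R1 = 49, stack: [51, 67]
Final: R1 = 49

49


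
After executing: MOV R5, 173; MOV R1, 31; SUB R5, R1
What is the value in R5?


Register state trace:
  MOV R5, 173  → R5 = 173
  MOV R1, 31  → R1 = 31
  SUB R5, R1  → R5 = 173 - 31 = 142
Final: R5 = 142

142


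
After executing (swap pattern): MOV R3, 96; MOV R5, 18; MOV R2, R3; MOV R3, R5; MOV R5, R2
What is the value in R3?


Register state trace (swap pattern):
  MOV R3, 96  → R3 = 96
  MOV R5, 18  → R5 = 18
  MOV R2, R3  → R2 = 96  (save R3)
  MOV R3, R5  → R3 = 18  (R3 gets R5's value)
  MOV R5, R2  → R5 = 96  (R5 gets saved value)
Final: R3 = 18

18


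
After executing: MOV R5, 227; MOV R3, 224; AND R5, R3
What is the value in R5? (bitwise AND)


Register state trace:
  MOV R5, 227  → R5 = 227 (0b11100011)
  MOV R3, 224  → R3 = 224 (0b11100000)
  AND R5, R3  → R5 = 227 AND 224 = 224 (0b11100000)
Final: R5 = 224

224


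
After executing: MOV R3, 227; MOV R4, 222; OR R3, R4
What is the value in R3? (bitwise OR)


Register state trace:
  MOV R3, 227  → R3 = 227 (0b11100011)
  MOV R4, 222  → R4 = 222 (0b11011110)
  OR R3, R4   → R3 = 227 OR 222 = 255 (0b11111111)
Final: R3 = 255

255


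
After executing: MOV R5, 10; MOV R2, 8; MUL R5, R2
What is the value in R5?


Register state trace:
  MOV R5, 10  → R5 = 10
  MOV R2, 8  → R2 = 8
  MUL R5, R2  → R5 = 10 * 8 = 80
Final: R5 = 80

80


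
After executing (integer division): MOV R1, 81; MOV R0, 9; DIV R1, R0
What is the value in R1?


Register state trace:
  MOV R1, 81  → R1 = 81
  MOV R0, 9  → R0 = 9
  DIV R1, R0  → R1 = 81 // 9 = 9
Final: R1 = 9

9


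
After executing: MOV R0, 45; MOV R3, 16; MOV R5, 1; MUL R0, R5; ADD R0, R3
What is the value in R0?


Register state trace:
  MOV R0, 45  → R0 = 45
  MOV R3, 16  → R3 = 16
  MOV R5, 1  → R5 = 1
  MUL R0, R5  → R0 = 45 * 1 = 45
  ADD R0, R3  → R0 = 45 + 16 = 61
Final: R0 = 61

61


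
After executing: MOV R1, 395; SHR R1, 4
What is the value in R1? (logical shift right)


Register state trace:
  MOV R1, 395  → R1 = 395
  SHR R1, 4  → R1 = 395 >> 4 = 395 // 2^4 = 24
Final: R1 = 24

24


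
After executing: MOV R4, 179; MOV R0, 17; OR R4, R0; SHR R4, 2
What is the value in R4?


Register state trace:
  MOV R4, 179  → R4 = 179 (0b10110011)
  MOV R0, 17  → R0 = 17 (0b00010001)
  OR R4, R0  → R4 = 179 OR 17 = 179 (0b10110011)
  SHR R4, 2  → R4 = 179 >> 2 = 44
Final: R4 = 44

44


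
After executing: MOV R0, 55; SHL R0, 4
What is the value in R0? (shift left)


Register state trace:
  MOV R0, 55  → R0 = 55
  SHL R0, 4  → R0 = 55 << 4 = 55 * 2^4 = 880
Final: R0 = 880

880


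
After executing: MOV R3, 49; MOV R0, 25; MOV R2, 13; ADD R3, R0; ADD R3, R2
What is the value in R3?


Register state trace:
  MOV R3, 49  → R3 = 49
  MOV R0, 25  → R0 = 25
  MOV R2, 13  → R2 = 13
  ADD R3, R0  → R3 = 49 + 25 = 74
  ADD R3, R2  → R3 = 74 + 13 = 87
Final: R3 = 87

87


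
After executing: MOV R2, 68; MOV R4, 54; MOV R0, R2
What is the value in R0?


Register state trace:
  MOV R2, 68  → R2 = 68
  MOV R4, 54  → R4 = 54
  MOV R0, R2  → R0 = 68
Final: R0 = 68

68


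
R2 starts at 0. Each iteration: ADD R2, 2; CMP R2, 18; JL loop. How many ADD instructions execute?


Loop trace (R2 starts at 0, target 18, step 2):
  ADD #1: R2 = 0 + 2 = 2  → 2 < 18, loop
  ADD #2: R2 = 2 + 2 = 4  → 4 < 18, loop
  ADD #3: R2 = 4 + 2 = 6  → 6 < 18, loop
  ADD #4: R2 = 6 + 2 = 8  → 8 < 18, loop
  ADD #5: R2 = 8 + 2 = 10  → 10 < 18, loop
  ADD #6: R2 = 10 + 2 = 12  → 12 < 18, loop
  ADD #7: R2 = 12 + 2 = 14  → 14 < 18, loop
  ADD #8: R2 = 14 + 2 = 16  → 16 < 18, loop
  ADD #9: R2 = 16 + 2 = 18  → 18 >= 18, exit
Total ADD instructions: 9

9


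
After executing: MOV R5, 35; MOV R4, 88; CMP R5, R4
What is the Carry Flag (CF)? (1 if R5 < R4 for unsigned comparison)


Register state trace:
  MOV R5, 35  → R5 = 35
  MOV R4, 88  → R4 = 88
  CMP R5, R4  → unsigned 35 - 88: borrow occurs
  35 < 88, so CF = 1
CF = 1

1


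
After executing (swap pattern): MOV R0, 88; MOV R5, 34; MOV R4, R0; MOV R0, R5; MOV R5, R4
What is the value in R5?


Register state trace (swap pattern):
  MOV R0, 88  → R0 = 88
  MOV R5, 34  → R5 = 34
  MOV R4, R0  → R4 = 88  (save R0)
  MOV R0, R5  → R0 = 34  (R0 gets R5's value)
  MOV R5, R4  → R5 = 88  (R5 gets saved value)
Final: R5 = 88

88


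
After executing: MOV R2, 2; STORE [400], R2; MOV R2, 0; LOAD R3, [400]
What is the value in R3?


Register and memory trace:
  MOV R2, 2  → R2 = 2
  STORE [400], R2  → mem[400] = 2
  MOV R2, 0  → R2 = 0
  LOAD R3, [400]  → R3 = mem[400] = 2
Final: R3 = 2

2


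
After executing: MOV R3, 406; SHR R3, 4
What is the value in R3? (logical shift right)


Register state trace:
  MOV R3, 406  → R3 = 406
  SHR R3, 4  → R3 = 406 >> 4 = 406 // 2^4 = 25
Final: R3 = 25

25


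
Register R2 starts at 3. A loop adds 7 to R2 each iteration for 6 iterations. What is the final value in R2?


Starting value: R2 = 3
  Iter 1: R2 = 3 + 7 = 10
  Iter 2: R2 = 10 + 7 = 17
  Iter 3: R2 = 17 + 7 = 24
  Iter 4: R2 = 24 + 7 = 31
  Iter 5: R2 = 31 + 7 = 38
  Iter 6: R2 = 38 + 7 = 45
Final: R2 = 45

45


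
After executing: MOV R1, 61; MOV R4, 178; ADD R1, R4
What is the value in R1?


Register state trace:
  MOV R1, 61  → R1 = 61
  MOV R4, 178  → R4 = 178
  ADD R1, R4  → R1 = 61 + 178 = 239
Final: R1 = 239

239


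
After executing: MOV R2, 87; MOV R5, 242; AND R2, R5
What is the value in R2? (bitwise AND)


Register state trace:
  MOV R2, 87  → R2 = 87 (0b01010111)
  MOV R5, 242  → R5 = 242 (0b11110010)
  AND R2, R5  → R2 = 87 AND 242 = 82 (0b01010010)
Final: R2 = 82

82


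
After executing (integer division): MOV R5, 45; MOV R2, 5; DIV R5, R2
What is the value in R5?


Register state trace:
  MOV R5, 45  → R5 = 45
  MOV R2, 5  → R2 = 5
  DIV R5, R2  → R5 = 45 // 5 = 9
Final: R5 = 9

9


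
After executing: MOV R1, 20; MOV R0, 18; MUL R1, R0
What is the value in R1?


Register state trace:
  MOV R1, 20  → R1 = 20
  MOV R0, 18  → R0 = 18
  MUL R1, R0  → R1 = 20 * 18 = 360
Final: R1 = 360

360


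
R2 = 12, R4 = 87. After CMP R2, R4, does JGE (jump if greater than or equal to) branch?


Trace:
  R2 = 12, R4 = 87
  CMP R2, R4  → compares 12 vs 87
  JGE checks: is 12 greater than or equal to 87?
  12 < 87, so condition is false
Branch taken: No

No


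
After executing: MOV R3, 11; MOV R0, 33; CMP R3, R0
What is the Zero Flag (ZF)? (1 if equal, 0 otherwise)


Register state trace:
  MOV R3, 11  → R3 = 11
  MOV R0, 33  → R0 = 33
  CMP R3, R0  → computes 11 - 33 = -22
  Result is nonzero, so values are not equal
ZF = 0

0


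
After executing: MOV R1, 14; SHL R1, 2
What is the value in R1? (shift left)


Register state trace:
  MOV R1, 14  → R1 = 14
  SHL R1, 2  → R1 = 14 << 2 = 14 * 2^2 = 56
Final: R1 = 56

56


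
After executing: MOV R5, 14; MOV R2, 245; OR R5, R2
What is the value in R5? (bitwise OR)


Register state trace:
  MOV R5, 14  → R5 = 14 (0b00001110)
  MOV R2, 245  → R2 = 245 (0b11110101)
  OR R5, R2   → R5 = 14 OR 245 = 255 (0b11111111)
Final: R5 = 255

255


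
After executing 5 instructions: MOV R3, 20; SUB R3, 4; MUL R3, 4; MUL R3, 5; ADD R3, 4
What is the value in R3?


Register state trace:
  MOV R3, 20  → R3 = 20
  SUB R3, 4  → R3 = 20 - 4 = 16
  MUL R3, 4  → R3 = 16 * 4 = 64
  MUL R3, 5  → R3 = 64 * 5 = 320
  ADD R3, 4  → R3 = 320 + 4 = 324
Final: R3 = 324

324


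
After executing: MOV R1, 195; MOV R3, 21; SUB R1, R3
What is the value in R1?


Register state trace:
  MOV R1, 195  → R1 = 195
  MOV R3, 21  → R3 = 21
  SUB R1, R3  → R1 = 195 - 21 = 174
Final: R1 = 174

174


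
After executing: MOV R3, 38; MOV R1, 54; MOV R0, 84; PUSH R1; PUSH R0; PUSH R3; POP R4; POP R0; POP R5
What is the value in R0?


Stack trace (top is rightmost):
  MOV R3, 38  → R3 = 38
  MOV R1, 54  → R1 = 54
  MOV R0, 84  → R0 = 84
  PUSH R1  → stack: [54]
  PUSH R0  → stack: [54, 84]
  PUSH R3  → stack: [54, 84, 38]
  POP R4  → R4 = 38, stack: [54, 84]
  POP R0  → R0 = 84, stack: [54]
  POP R5  → R5 = 54, stack: []
Final: R0 = 84

84


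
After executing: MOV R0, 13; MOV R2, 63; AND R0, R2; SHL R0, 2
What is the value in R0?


Register state trace:
  MOV R0, 13  → R0 = 13 (0b00001101)
  MOV R2, 63  → R2 = 63 (0b00111111)
  AND R0, R2  → R0 = 13 AND 63 = 13 (0b00001101)
  SHL R0, 2  → R0 = 13 << 2 = 52
Final: R0 = 52

52


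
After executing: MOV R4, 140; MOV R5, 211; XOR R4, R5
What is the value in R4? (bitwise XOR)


Register state trace:
  MOV R4, 140  → R4 = 140 (0b10001100)
  MOV R5, 211  → R5 = 211 (0b11010011)
  XOR R4, R5  → R4 = 140 XOR 211 = 95 (0b01011111)
Final: R4 = 95

95


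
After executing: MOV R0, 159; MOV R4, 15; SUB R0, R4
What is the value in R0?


Register state trace:
  MOV R0, 159  → R0 = 159
  MOV R4, 15  → R4 = 15
  SUB R0, R4  → R0 = 159 - 15 = 144
Final: R0 = 144

144


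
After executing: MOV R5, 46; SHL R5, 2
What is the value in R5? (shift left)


Register state trace:
  MOV R5, 46  → R5 = 46
  SHL R5, 2  → R5 = 46 << 2 = 46 * 2^2 = 184
Final: R5 = 184

184


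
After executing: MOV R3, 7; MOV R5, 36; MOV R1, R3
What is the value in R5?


Register state trace:
  MOV R3, 7  → R3 = 7
  MOV R5, 36  → R5 = 36
  MOV R1, R3  → R1 = 7
Final: R5 = 36

36


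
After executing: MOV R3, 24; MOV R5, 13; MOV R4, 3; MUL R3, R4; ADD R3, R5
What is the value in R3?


Register state trace:
  MOV R3, 24  → R3 = 24
  MOV R5, 13  → R5 = 13
  MOV R4, 3  → R4 = 3
  MUL R3, R4  → R3 = 24 * 3 = 72
  ADD R3, R5  → R3 = 72 + 13 = 85
Final: R3 = 85

85


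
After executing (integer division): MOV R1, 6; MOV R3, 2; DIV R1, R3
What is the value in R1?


Register state trace:
  MOV R1, 6  → R1 = 6
  MOV R3, 2  → R3 = 2
  DIV R1, R3  → R1 = 6 // 2 = 3
Final: R1 = 3

3


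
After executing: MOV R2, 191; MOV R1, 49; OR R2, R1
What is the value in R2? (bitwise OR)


Register state trace:
  MOV R2, 191  → R2 = 191 (0b10111111)
  MOV R1, 49  → R1 = 49 (0b00110001)
  OR R2, R1   → R2 = 191 OR 49 = 191 (0b10111111)
Final: R2 = 191

191


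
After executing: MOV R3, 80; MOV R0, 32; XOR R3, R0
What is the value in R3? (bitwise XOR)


Register state trace:
  MOV R3, 80  → R3 = 80 (0b01010000)
  MOV R0, 32  → R0 = 32 (0b00100000)
  XOR R3, R0  → R3 = 80 XOR 32 = 112 (0b01110000)
Final: R3 = 112

112


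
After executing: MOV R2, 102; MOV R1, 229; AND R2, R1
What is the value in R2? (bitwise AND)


Register state trace:
  MOV R2, 102  → R2 = 102 (0b01100110)
  MOV R1, 229  → R1 = 229 (0b11100101)
  AND R2, R1  → R2 = 102 AND 229 = 100 (0b01100100)
Final: R2 = 100

100


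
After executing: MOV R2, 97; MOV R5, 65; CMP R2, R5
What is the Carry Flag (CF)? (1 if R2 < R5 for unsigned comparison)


Register state trace:
  MOV R2, 97  → R2 = 97
  MOV R5, 65  → R5 = 65
  CMP R2, R5  → unsigned 97 - 65: no borrow
  97 >= 65, so CF = 0
CF = 0

0


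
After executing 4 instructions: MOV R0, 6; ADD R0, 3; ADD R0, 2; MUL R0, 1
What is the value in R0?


Register state trace:
  MOV R0, 6  → R0 = 6
  ADD R0, 3  → R0 = 6 + 3 = 9
  ADD R0, 2  → R0 = 9 + 2 = 11
  MUL R0, 1  → R0 = 11 * 1 = 11
Final: R0 = 11

11


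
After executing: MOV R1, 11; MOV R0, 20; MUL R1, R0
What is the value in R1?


Register state trace:
  MOV R1, 11  → R1 = 11
  MOV R0, 20  → R0 = 20
  MUL R1, R0  → R1 = 11 * 20 = 220
Final: R1 = 220

220


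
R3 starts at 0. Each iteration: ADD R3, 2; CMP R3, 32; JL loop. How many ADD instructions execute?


Loop trace (R3 starts at 0, target 32, step 2):
  ADD #1: R3 = 0 + 2 = 2  → 2 < 32, loop
  ADD #2: R3 = 2 + 2 = 4  → 4 < 32, loop
  ADD #3: R3 = 4 + 2 = 6  → 6 < 32, loop
  ADD #4: R3 = 6 + 2 = 8  → 8 < 32, loop
  ADD #5: R3 = 8 + 2 = 10  → 10 < 32, loop
  ADD #6: R3 = 10 + 2 = 12  → 12 < 32, loop
  ADD #7: R3 = 12 + 2 = 14  → 14 < 32, loop
  ADD #8: R3 = 14 + 2 = 16  → 16 < 32, loop
  ADD #9: R3 = 16 + 2 = 18  → 18 < 32, loop
  ADD #10: R3 = 18 + 2 = 20  → 20 < 32, loop
  ADD #11: R3 = 20 + 2 = 22  → 22 < 32, loop
  ADD #12: R3 = 22 + 2 = 24  → 24 < 32, loop
  ADD #13: R3 = 24 + 2 = 26  → 26 < 32, loop
  ADD #14: R3 = 26 + 2 = 28  → 28 < 32, loop
  ADD #15: R3 = 28 + 2 = 30  → 30 < 32, loop
  ADD #16: R3 = 30 + 2 = 32  → 32 >= 32, exit
Total ADD instructions: 16

16


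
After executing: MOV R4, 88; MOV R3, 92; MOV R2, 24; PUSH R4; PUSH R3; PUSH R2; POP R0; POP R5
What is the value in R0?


Stack trace (top is rightmost):
  MOV R4, 88  → R4 = 88
  MOV R3, 92  → R3 = 92
  MOV R2, 24  → R2 = 24
  PUSH R4  → stack: [88]
  PUSH R3  → stack: [88, 92]
  PUSH R2  → stack: [88, 92, 24]
  POP R0  → R0 = 24, stack: [88, 92]
  POP R5  → R5 = 92, stack: [88]
Final: R0 = 24

24


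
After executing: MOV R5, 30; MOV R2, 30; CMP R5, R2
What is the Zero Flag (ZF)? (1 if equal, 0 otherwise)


Register state trace:
  MOV R5, 30  → R5 = 30
  MOV R2, 30  → R2 = 30
  CMP R5, R2  → computes 30 - 30 = 0
  Result is zero, so values are equal
ZF = 1

1


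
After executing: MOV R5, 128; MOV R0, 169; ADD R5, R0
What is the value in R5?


Register state trace:
  MOV R5, 128  → R5 = 128
  MOV R0, 169  → R0 = 169
  ADD R5, R0  → R5 = 128 + 169 = 297
Final: R5 = 297

297


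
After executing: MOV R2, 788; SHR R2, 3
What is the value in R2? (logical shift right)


Register state trace:
  MOV R2, 788  → R2 = 788
  SHR R2, 3  → R2 = 788 >> 3 = 788 // 2^3 = 98
Final: R2 = 98

98


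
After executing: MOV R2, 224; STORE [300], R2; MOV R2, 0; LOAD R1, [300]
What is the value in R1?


Register and memory trace:
  MOV R2, 224  → R2 = 224
  STORE [300], R2  → mem[300] = 224
  MOV R2, 0  → R2 = 0
  LOAD R1, [300]  → R1 = mem[300] = 224
Final: R1 = 224

224


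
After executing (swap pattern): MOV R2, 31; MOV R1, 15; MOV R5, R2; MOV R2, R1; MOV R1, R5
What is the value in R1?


Register state trace (swap pattern):
  MOV R2, 31  → R2 = 31
  MOV R1, 15  → R1 = 15
  MOV R5, R2  → R5 = 31  (save R2)
  MOV R2, R1  → R2 = 15  (R2 gets R1's value)
  MOV R1, R5  → R1 = 31  (R1 gets saved value)
Final: R1 = 31

31


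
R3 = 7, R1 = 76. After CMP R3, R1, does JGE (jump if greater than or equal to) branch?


Trace:
  R3 = 7, R1 = 76
  CMP R3, R1  → compares 7 vs 76
  JGE checks: is 7 greater than or equal to 76?
  7 < 76, so condition is false
Branch taken: No

No


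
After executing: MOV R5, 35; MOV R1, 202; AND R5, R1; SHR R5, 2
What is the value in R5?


Register state trace:
  MOV R5, 35  → R5 = 35 (0b00100011)
  MOV R1, 202  → R1 = 202 (0b11001010)
  AND R5, R1  → R5 = 35 AND 202 = 2 (0b00000010)
  SHR R5, 2  → R5 = 2 >> 2 = 0
Final: R5 = 0

0


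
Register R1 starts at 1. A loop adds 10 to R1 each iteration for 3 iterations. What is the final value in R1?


Starting value: R1 = 1
  Iter 1: R1 = 1 + 10 = 11
  Iter 2: R1 = 11 + 10 = 21
  Iter 3: R1 = 21 + 10 = 31
Final: R1 = 31

31


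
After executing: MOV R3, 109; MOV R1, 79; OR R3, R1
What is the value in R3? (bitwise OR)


Register state trace:
  MOV R3, 109  → R3 = 109 (0b01101101)
  MOV R1, 79  → R1 = 79 (0b01001111)
  OR R3, R1   → R3 = 109 OR 79 = 111 (0b01101111)
Final: R3 = 111

111


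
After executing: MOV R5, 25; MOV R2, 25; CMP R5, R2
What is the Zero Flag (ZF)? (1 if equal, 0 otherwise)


Register state trace:
  MOV R5, 25  → R5 = 25
  MOV R2, 25  → R2 = 25
  CMP R5, R2  → computes 25 - 25 = 0
  Result is zero, so values are equal
ZF = 1

1


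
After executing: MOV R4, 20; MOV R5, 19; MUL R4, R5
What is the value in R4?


Register state trace:
  MOV R4, 20  → R4 = 20
  MOV R5, 19  → R5 = 19
  MUL R4, R5  → R4 = 20 * 19 = 380
Final: R4 = 380

380


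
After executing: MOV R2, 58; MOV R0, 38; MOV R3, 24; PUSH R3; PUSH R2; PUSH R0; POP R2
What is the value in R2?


Stack trace (top is rightmost):
  MOV R2, 58  → R2 = 58
  MOV R0, 38  → R0 = 38
  MOV R3, 24  → R3 = 24
  PUSH R3  → stack: [24]
  PUSH R2  → stack: [24, 58]
  PUSH R0  → stack: [24, 58, 38]
  POP R2  → R2 = 38, stack: [24, 58]
Final: R2 = 38

38


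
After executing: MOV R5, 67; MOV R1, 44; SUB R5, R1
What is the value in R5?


Register state trace:
  MOV R5, 67  → R5 = 67
  MOV R1, 44  → R1 = 44
  SUB R5, R1  → R5 = 67 - 44 = 23
Final: R5 = 23

23


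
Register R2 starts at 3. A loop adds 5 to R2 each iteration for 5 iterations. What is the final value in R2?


Starting value: R2 = 3
  Iter 1: R2 = 3 + 5 = 8
  Iter 2: R2 = 8 + 5 = 13
  Iter 3: R2 = 13 + 5 = 18
  Iter 4: R2 = 18 + 5 = 23
  Iter 5: R2 = 23 + 5 = 28
Final: R2 = 28

28


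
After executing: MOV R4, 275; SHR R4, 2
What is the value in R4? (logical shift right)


Register state trace:
  MOV R4, 275  → R4 = 275
  SHR R4, 2  → R4 = 275 >> 2 = 275 // 2^2 = 68
Final: R4 = 68

68


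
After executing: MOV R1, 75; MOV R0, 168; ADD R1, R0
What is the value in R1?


Register state trace:
  MOV R1, 75  → R1 = 75
  MOV R0, 168  → R0 = 168
  ADD R1, R0  → R1 = 75 + 168 = 243
Final: R1 = 243

243


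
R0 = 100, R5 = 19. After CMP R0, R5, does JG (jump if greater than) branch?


Trace:
  R0 = 100, R5 = 19
  CMP R0, R5  → compares 100 vs 19
  JG checks: is 100 greater than 19?
  100 > 19, so condition is true
Branch taken: Yes

Yes


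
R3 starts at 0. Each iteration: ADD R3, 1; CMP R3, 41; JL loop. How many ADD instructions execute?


Loop trace (R3 starts at 0, target 41, step 1):
  ADD #1: R3 = 0 + 1 = 1  → 1 < 41, loop
  ADD #2: R3 = 1 + 1 = 2  → 2 < 41, loop
  ADD #3: R3 = 2 + 1 = 3  → 3 < 41, loop
  ADD #4: R3 = 3 + 1 = 4  → 4 < 41, loop
  ADD #5: R3 = 4 + 1 = 5  → 5 < 41, loop
  ADD #6: R3 = 5 + 1 = 6  → 6 < 41, loop
  ADD #7: R3 = 6 + 1 = 7  → 7 < 41, loop
  ADD #8: R3 = 7 + 1 = 8  → 8 < 41, loop
  ADD #9: R3 = 8 + 1 = 9  → 9 < 41, loop
  ADD #10: R3 = 9 + 1 = 10  → 10 < 41, loop
  ADD #11: R3 = 10 + 1 = 11  → 11 < 41, loop
  ADD #12: R3 = 11 + 1 = 12  → 12 < 41, loop
  ADD #13: R3 = 12 + 1 = 13  → 13 < 41, loop
  ADD #14: R3 = 13 + 1 = 14  → 14 < 41, loop
  ADD #15: R3 = 14 + 1 = 15  → 15 < 41, loop
  ADD #16: R3 = 15 + 1 = 16  → 16 < 41, loop
  ADD #17: R3 = 16 + 1 = 17  → 17 < 41, loop
  ADD #18: R3 = 17 + 1 = 18  → 18 < 41, loop
  ADD #19: R3 = 18 + 1 = 19  → 19 < 41, loop
  ADD #20: R3 = 19 + 1 = 20  → 20 < 41, loop
  ADD #21: R3 = 20 + 1 = 21  → 21 < 41, loop
  ADD #22: R3 = 21 + 1 = 22  → 22 < 41, loop
  ADD #23: R3 = 22 + 1 = 23  → 23 < 41, loop
  ADD #24: R3 = 23 + 1 = 24  → 24 < 41, loop
  ADD #25: R3 = 24 + 1 = 25  → 25 < 41, loop
  ADD #26: R3 = 25 + 1 = 26  → 26 < 41, loop
  ADD #27: R3 = 26 + 1 = 27  → 27 < 41, loop
  ADD #28: R3 = 27 + 1 = 28  → 28 < 41, loop
  ADD #29: R3 = 28 + 1 = 29  → 29 < 41, loop
  ADD #30: R3 = 29 + 1 = 30  → 30 < 41, loop
  ADD #31: R3 = 30 + 1 = 31  → 31 < 41, loop
  ADD #32: R3 = 31 + 1 = 32  → 32 < 41, loop
  ADD #33: R3 = 32 + 1 = 33  → 33 < 41, loop
  ADD #34: R3 = 33 + 1 = 34  → 34 < 41, loop
  ADD #35: R3 = 34 + 1 = 35  → 35 < 41, loop
  ADD #36: R3 = 35 + 1 = 36  → 36 < 41, loop
  ADD #37: R3 = 36 + 1 = 37  → 37 < 41, loop
  ADD #38: R3 = 37 + 1 = 38  → 38 < 41, loop
  ADD #39: R3 = 38 + 1 = 39  → 39 < 41, loop
  ADD #40: R3 = 39 + 1 = 40  → 40 < 41, loop
  ADD #41: R3 = 40 + 1 = 41  → 41 >= 41, exit
Total ADD instructions: 41

41


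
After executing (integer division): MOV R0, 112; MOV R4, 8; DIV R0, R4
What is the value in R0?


Register state trace:
  MOV R0, 112  → R0 = 112
  MOV R4, 8  → R4 = 8
  DIV R0, R4  → R0 = 112 // 8 = 14
Final: R0 = 14

14


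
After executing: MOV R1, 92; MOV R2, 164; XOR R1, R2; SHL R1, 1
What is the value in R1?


Register state trace:
  MOV R1, 92  → R1 = 92 (0b01011100)
  MOV R2, 164  → R2 = 164 (0b10100100)
  XOR R1, R2  → R1 = 92 XOR 164 = 248 (0b11111000)
  SHL R1, 1  → R1 = 248 << 1 = 496
Final: R1 = 496

496


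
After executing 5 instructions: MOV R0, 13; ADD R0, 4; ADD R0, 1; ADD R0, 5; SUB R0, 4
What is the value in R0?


Register state trace:
  MOV R0, 13  → R0 = 13
  ADD R0, 4  → R0 = 13 + 4 = 17
  ADD R0, 1  → R0 = 17 + 1 = 18
  ADD R0, 5  → R0 = 18 + 5 = 23
  SUB R0, 4  → R0 = 23 - 4 = 19
Final: R0 = 19

19


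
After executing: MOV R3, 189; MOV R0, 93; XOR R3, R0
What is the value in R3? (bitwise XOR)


Register state trace:
  MOV R3, 189  → R3 = 189 (0b10111101)
  MOV R0, 93  → R0 = 93 (0b01011101)
  XOR R3, R0  → R3 = 189 XOR 93 = 224 (0b11100000)
Final: R3 = 224

224


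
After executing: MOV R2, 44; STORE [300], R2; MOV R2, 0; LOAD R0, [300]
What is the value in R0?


Register and memory trace:
  MOV R2, 44  → R2 = 44
  STORE [300], R2  → mem[300] = 44
  MOV R2, 0  → R2 = 0
  LOAD R0, [300]  → R0 = mem[300] = 44
Final: R0 = 44

44


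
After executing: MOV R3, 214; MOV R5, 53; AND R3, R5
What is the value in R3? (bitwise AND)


Register state trace:
  MOV R3, 214  → R3 = 214 (0b11010110)
  MOV R5, 53  → R5 = 53 (0b00110101)
  AND R3, R5  → R3 = 214 AND 53 = 20 (0b00010100)
Final: R3 = 20

20


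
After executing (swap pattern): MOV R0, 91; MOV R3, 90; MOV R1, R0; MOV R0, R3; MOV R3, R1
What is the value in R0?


Register state trace (swap pattern):
  MOV R0, 91  → R0 = 91
  MOV R3, 90  → R3 = 90
  MOV R1, R0  → R1 = 91  (save R0)
  MOV R0, R3  → R0 = 90  (R0 gets R3's value)
  MOV R3, R1  → R3 = 91  (R3 gets saved value)
Final: R0 = 90

90


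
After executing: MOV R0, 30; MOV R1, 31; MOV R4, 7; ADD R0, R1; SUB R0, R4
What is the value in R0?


Register state trace:
  MOV R0, 30  → R0 = 30
  MOV R1, 31  → R1 = 31
  MOV R4, 7  → R4 = 7
  ADD R0, R1  → R0 = 30 + 31 = 61
  SUB R0, R4  → R0 = 61 - 7 = 54
Final: R0 = 54

54


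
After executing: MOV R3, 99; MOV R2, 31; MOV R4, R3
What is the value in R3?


Register state trace:
  MOV R3, 99  → R3 = 99
  MOV R2, 31  → R2 = 31
  MOV R4, R3  → R4 = 99
Final: R3 = 99

99


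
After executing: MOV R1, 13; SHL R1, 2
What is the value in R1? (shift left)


Register state trace:
  MOV R1, 13  → R1 = 13
  SHL R1, 2  → R1 = 13 << 2 = 13 * 2^2 = 52
Final: R1 = 52

52


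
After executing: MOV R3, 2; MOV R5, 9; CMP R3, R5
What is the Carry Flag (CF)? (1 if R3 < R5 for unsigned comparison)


Register state trace:
  MOV R3, 2  → R3 = 2
  MOV R5, 9  → R5 = 9
  CMP R3, R5  → unsigned 2 - 9: borrow occurs
  2 < 9, so CF = 1
CF = 1

1


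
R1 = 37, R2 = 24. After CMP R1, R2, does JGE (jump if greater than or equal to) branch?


Trace:
  R1 = 37, R2 = 24
  CMP R1, R2  → compares 37 vs 24
  JGE checks: is 37 greater than or equal to 24?
  37 > 24, so condition is true
Branch taken: Yes

Yes


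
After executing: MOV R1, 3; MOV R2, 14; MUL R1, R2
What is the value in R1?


Register state trace:
  MOV R1, 3  → R1 = 3
  MOV R2, 14  → R2 = 14
  MUL R1, R2  → R1 = 3 * 14 = 42
Final: R1 = 42

42


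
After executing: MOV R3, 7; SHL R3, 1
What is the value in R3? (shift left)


Register state trace:
  MOV R3, 7  → R3 = 7
  SHL R3, 1  → R3 = 7 << 1 = 7 * 2^1 = 14
Final: R3 = 14

14


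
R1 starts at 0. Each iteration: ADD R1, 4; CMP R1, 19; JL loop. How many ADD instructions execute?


Loop trace (R1 starts at 0, target 19, step 4):
  ADD #1: R1 = 0 + 4 = 4  → 4 < 19, loop
  ADD #2: R1 = 4 + 4 = 8  → 8 < 19, loop
  ADD #3: R1 = 8 + 4 = 12  → 12 < 19, loop
  ADD #4: R1 = 12 + 4 = 16  → 16 < 19, loop
  ADD #5: R1 = 16 + 4 = 20  → 20 >= 19, exit
Total ADD instructions: 5

5


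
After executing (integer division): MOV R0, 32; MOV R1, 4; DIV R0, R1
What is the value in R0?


Register state trace:
  MOV R0, 32  → R0 = 32
  MOV R1, 4  → R1 = 4
  DIV R0, R1  → R0 = 32 // 4 = 8
Final: R0 = 8

8


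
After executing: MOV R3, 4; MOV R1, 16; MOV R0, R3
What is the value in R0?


Register state trace:
  MOV R3, 4  → R3 = 4
  MOV R1, 16  → R1 = 16
  MOV R0, R3  → R0 = 4
Final: R0 = 4

4


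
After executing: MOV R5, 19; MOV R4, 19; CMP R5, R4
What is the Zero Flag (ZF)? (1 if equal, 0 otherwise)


Register state trace:
  MOV R5, 19  → R5 = 19
  MOV R4, 19  → R4 = 19
  CMP R5, R4  → computes 19 - 19 = 0
  Result is zero, so values are equal
ZF = 1

1


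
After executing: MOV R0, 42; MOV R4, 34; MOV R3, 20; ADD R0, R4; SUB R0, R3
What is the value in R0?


Register state trace:
  MOV R0, 42  → R0 = 42
  MOV R4, 34  → R4 = 34
  MOV R3, 20  → R3 = 20
  ADD R0, R4  → R0 = 42 + 34 = 76
  SUB R0, R3  → R0 = 76 - 20 = 56
Final: R0 = 56

56


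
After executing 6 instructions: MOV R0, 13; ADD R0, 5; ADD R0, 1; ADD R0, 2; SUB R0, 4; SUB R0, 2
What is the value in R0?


Register state trace:
  MOV R0, 13  → R0 = 13
  ADD R0, 5  → R0 = 13 + 5 = 18
  ADD R0, 1  → R0 = 18 + 1 = 19
  ADD R0, 2  → R0 = 19 + 2 = 21
  SUB R0, 4  → R0 = 21 - 4 = 17
  SUB R0, 2  → R0 = 17 - 2 = 15
Final: R0 = 15

15


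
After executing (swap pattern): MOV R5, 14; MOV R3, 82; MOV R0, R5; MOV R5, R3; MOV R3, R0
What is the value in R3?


Register state trace (swap pattern):
  MOV R5, 14  → R5 = 14
  MOV R3, 82  → R3 = 82
  MOV R0, R5  → R0 = 14  (save R5)
  MOV R5, R3  → R5 = 82  (R5 gets R3's value)
  MOV R3, R0  → R3 = 14  (R3 gets saved value)
Final: R3 = 14

14


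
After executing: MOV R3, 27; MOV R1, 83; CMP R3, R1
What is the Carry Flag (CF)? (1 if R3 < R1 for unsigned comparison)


Register state trace:
  MOV R3, 27  → R3 = 27
  MOV R1, 83  → R1 = 83
  CMP R3, R1  → unsigned 27 - 83: borrow occurs
  27 < 83, so CF = 1
CF = 1

1


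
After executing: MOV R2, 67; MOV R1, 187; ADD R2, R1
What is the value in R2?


Register state trace:
  MOV R2, 67  → R2 = 67
  MOV R1, 187  → R1 = 187
  ADD R2, R1  → R2 = 67 + 187 = 254
Final: R2 = 254

254


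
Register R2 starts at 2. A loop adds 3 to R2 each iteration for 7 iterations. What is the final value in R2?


Starting value: R2 = 2
  Iter 1: R2 = 2 + 3 = 5
  Iter 2: R2 = 5 + 3 = 8
  Iter 3: R2 = 8 + 3 = 11
  Iter 4: R2 = 11 + 3 = 14
  Iter 5: R2 = 14 + 3 = 17
  Iter 6: R2 = 17 + 3 = 20
  Iter 7: R2 = 20 + 3 = 23
Final: R2 = 23

23
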